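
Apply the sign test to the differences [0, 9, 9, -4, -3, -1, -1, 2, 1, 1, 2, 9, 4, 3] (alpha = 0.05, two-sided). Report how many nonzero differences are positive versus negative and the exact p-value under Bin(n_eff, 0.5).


Step 1: Discard zero differences. Original n = 14; n_eff = number of nonzero differences = 13.
Nonzero differences (with sign): +9, +9, -4, -3, -1, -1, +2, +1, +1, +2, +9, +4, +3
Step 2: Count signs: positive = 9, negative = 4.
Step 3: Under H0: P(positive) = 0.5, so the number of positives S ~ Bin(13, 0.5).
Step 4: Two-sided exact p-value = sum of Bin(13,0.5) probabilities at or below the observed probability = 0.266846.
Step 5: alpha = 0.05. fail to reject H0.

n_eff = 13, pos = 9, neg = 4, p = 0.266846, fail to reject H0.


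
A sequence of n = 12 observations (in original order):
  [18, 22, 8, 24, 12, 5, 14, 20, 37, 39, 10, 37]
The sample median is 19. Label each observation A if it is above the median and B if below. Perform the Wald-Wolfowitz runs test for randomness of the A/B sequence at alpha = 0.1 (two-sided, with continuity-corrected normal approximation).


Step 1: Compute median = 19; label A = above, B = below.
Labels in order: BABABBBAAABA  (n_A = 6, n_B = 6)
Step 2: Count runs R = 8.
Step 3: Under H0 (random ordering), E[R] = 2*n_A*n_B/(n_A+n_B) + 1 = 2*6*6/12 + 1 = 7.0000.
        Var[R] = 2*n_A*n_B*(2*n_A*n_B - n_A - n_B) / ((n_A+n_B)^2 * (n_A+n_B-1)) = 4320/1584 = 2.7273.
        SD[R] = 1.6514.
Step 4: Continuity-corrected z = (R - 0.5 - E[R]) / SD[R] = (8 - 0.5 - 7.0000) / 1.6514 = 0.3028.
Step 5: Two-sided p-value via normal approximation = 2*(1 - Phi(|z|)) = 0.762069.
Step 6: alpha = 0.1. fail to reject H0.

R = 8, z = 0.3028, p = 0.762069, fail to reject H0.


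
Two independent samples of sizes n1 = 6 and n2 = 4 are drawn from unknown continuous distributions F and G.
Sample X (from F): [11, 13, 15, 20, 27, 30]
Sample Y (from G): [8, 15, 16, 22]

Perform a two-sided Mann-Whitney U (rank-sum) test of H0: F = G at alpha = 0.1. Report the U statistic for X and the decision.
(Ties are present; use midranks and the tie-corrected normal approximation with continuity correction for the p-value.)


Step 1: Combine and sort all 10 observations; assign midranks.
sorted (value, group): (8,Y), (11,X), (13,X), (15,X), (15,Y), (16,Y), (20,X), (22,Y), (27,X), (30,X)
ranks: 8->1, 11->2, 13->3, 15->4.5, 15->4.5, 16->6, 20->7, 22->8, 27->9, 30->10
Step 2: Rank sum for X: R1 = 2 + 3 + 4.5 + 7 + 9 + 10 = 35.5.
Step 3: U_X = R1 - n1(n1+1)/2 = 35.5 - 6*7/2 = 35.5 - 21 = 14.5.
       U_Y = n1*n2 - U_X = 24 - 14.5 = 9.5.
Step 4: Ties are present, so use the tie-corrected normal approximation (with continuity correction) for the p-value.
Step 5: p-value = 0.668870; compare to alpha = 0.1. fail to reject H0.

U_X = 14.5, p = 0.668870, fail to reject H0 at alpha = 0.1.


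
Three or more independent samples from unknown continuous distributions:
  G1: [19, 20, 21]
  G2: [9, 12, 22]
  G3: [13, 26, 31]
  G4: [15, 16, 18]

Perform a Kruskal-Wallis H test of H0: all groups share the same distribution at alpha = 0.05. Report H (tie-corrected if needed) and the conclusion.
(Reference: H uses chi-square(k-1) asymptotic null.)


Step 1: Combine all N = 12 observations and assign midranks.
sorted (value, group, rank): (9,G2,1), (12,G2,2), (13,G3,3), (15,G4,4), (16,G4,5), (18,G4,6), (19,G1,7), (20,G1,8), (21,G1,9), (22,G2,10), (26,G3,11), (31,G3,12)
Step 2: Sum ranks within each group.
R_1 = 24 (n_1 = 3)
R_2 = 13 (n_2 = 3)
R_3 = 26 (n_3 = 3)
R_4 = 15 (n_4 = 3)
Step 3: H = 12/(N(N+1)) * sum(R_i^2/n_i) - 3(N+1)
     = 12/(12*13) * (24^2/3 + 13^2/3 + 26^2/3 + 15^2/3) - 3*13
     = 0.076923 * 548.667 - 39
     = 3.205128.
Step 4: No ties, so H is used without correction.
Step 5: Under H0, H ~ chi^2(3); p-value = 0.361067.
Step 6: alpha = 0.05. fail to reject H0.

H = 3.2051, df = 3, p = 0.361067, fail to reject H0.


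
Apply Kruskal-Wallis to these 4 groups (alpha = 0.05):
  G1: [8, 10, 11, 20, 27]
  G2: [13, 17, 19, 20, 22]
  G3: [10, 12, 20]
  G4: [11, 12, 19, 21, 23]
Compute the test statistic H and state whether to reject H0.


Step 1: Combine all N = 18 observations and assign midranks.
sorted (value, group, rank): (8,G1,1), (10,G1,2.5), (10,G3,2.5), (11,G1,4.5), (11,G4,4.5), (12,G3,6.5), (12,G4,6.5), (13,G2,8), (17,G2,9), (19,G2,10.5), (19,G4,10.5), (20,G1,13), (20,G2,13), (20,G3,13), (21,G4,15), (22,G2,16), (23,G4,17), (27,G1,18)
Step 2: Sum ranks within each group.
R_1 = 39 (n_1 = 5)
R_2 = 56.5 (n_2 = 5)
R_3 = 22 (n_3 = 3)
R_4 = 53.5 (n_4 = 5)
Step 3: H = 12/(N(N+1)) * sum(R_i^2/n_i) - 3(N+1)
     = 12/(18*19) * (39^2/5 + 56.5^2/5 + 22^2/3 + 53.5^2/5) - 3*19
     = 0.035088 * 1676.43 - 57
     = 1.822222.
Step 4: Ties present; correction factor C = 1 - 48/(18^3 - 18) = 0.991744. Corrected H = 1.822222 / 0.991744 = 1.837392.
Step 5: Under H0, H ~ chi^2(3); p-value = 0.606832.
Step 6: alpha = 0.05. fail to reject H0.

H = 1.8374, df = 3, p = 0.606832, fail to reject H0.


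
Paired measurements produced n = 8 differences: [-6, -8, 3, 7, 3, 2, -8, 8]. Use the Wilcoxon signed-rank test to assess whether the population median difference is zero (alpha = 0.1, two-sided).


Step 1: Drop any zero differences (none here) and take |d_i|.
|d| = [6, 8, 3, 7, 3, 2, 8, 8]
Step 2: Midrank |d_i| (ties get averaged ranks).
ranks: |6|->4, |8|->7, |3|->2.5, |7|->5, |3|->2.5, |2|->1, |8|->7, |8|->7
Step 3: Attach original signs; sum ranks with positive sign and with negative sign.
W+ = 2.5 + 5 + 2.5 + 1 + 7 = 18
W- = 4 + 7 + 7 = 18
(Check: W+ + W- = 36 should equal n(n+1)/2 = 36.)
Step 4: Test statistic W = min(W+, W-) = 18.
Step 5: Ties in |d|, so use the tie-corrected normal approximation.
        E[W] = n(n+1)/4 = 8*9/4 = 18.
        Tie groups: |d|=3 (t=2), |d|=8 (t=3); sum(t^3 - t) = 30.
        Var[W] = n(n+1)(2n+1)/24 - sum(t^3-t)/48 = 1224/24 - 30/48 = 50.375.
        z = (W - E[W]) / sqrt(Var[W]) = (18 - 18) / 7.0975 = 0.0000.
        Two-sided p = 2*Phi(z) = 1.000000.
Step 6: alpha = 0.1. fail to reject H0.

W+ = 18, W- = 18, W = min = 18, p = 1.000000, fail to reject H0.


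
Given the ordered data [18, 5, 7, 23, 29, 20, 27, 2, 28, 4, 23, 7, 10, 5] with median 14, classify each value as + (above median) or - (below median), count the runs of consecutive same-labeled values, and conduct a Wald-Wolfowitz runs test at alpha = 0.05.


Step 1: Compute median = 14; label A = above, B = below.
Labels in order: ABBAAAABABABBB  (n_A = 7, n_B = 7)
Step 2: Count runs R = 8.
Step 3: Under H0 (random ordering), E[R] = 2*n_A*n_B/(n_A+n_B) + 1 = 2*7*7/14 + 1 = 8.0000.
        Var[R] = 2*n_A*n_B*(2*n_A*n_B - n_A - n_B) / ((n_A+n_B)^2 * (n_A+n_B-1)) = 8232/2548 = 3.2308.
        SD[R] = 1.7974.
Step 4: R = E[R], so z = 0 with no continuity correction.
Step 5: Two-sided p-value via normal approximation = 2*(1 - Phi(|z|)) = 1.000000.
Step 6: alpha = 0.05. fail to reject H0.

R = 8, z = 0.0000, p = 1.000000, fail to reject H0.


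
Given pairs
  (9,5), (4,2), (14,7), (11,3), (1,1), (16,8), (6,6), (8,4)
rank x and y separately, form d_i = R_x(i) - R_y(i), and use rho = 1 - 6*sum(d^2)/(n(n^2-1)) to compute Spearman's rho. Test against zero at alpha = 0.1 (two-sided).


Step 1: Rank x and y separately (midranks; no ties here).
rank(x): 9->5, 4->2, 14->7, 11->6, 1->1, 16->8, 6->3, 8->4
rank(y): 5->5, 2->2, 7->7, 3->3, 1->1, 8->8, 6->6, 4->4
Step 2: d_i = R_x(i) - R_y(i); compute d_i^2.
  (5-5)^2=0, (2-2)^2=0, (7-7)^2=0, (6-3)^2=9, (1-1)^2=0, (8-8)^2=0, (3-6)^2=9, (4-4)^2=0
sum(d^2) = 18.
Step 3: rho = 1 - 6*18 / (8*(8^2 - 1)) = 1 - 108/504 = 0.785714.
Step 4: Under H0, t = rho * sqrt((n-2)/(1-rho^2)) = 3.1113 ~ t(6).
Step 5: Two-sided p-value from the t-distribution with 6 df = 0.020815.
Step 6: alpha = 0.1. reject H0.

rho = 0.7857, p = 0.020815, reject H0 at alpha = 0.1.


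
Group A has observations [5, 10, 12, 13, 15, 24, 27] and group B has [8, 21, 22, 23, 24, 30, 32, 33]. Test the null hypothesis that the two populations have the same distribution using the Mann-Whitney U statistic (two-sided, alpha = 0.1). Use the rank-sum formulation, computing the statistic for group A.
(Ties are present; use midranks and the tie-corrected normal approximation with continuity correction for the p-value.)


Step 1: Combine and sort all 15 observations; assign midranks.
sorted (value, group): (5,X), (8,Y), (10,X), (12,X), (13,X), (15,X), (21,Y), (22,Y), (23,Y), (24,X), (24,Y), (27,X), (30,Y), (32,Y), (33,Y)
ranks: 5->1, 8->2, 10->3, 12->4, 13->5, 15->6, 21->7, 22->8, 23->9, 24->10.5, 24->10.5, 27->12, 30->13, 32->14, 33->15
Step 2: Rank sum for X: R1 = 1 + 3 + 4 + 5 + 6 + 10.5 + 12 = 41.5.
Step 3: U_X = R1 - n1(n1+1)/2 = 41.5 - 7*8/2 = 41.5 - 28 = 13.5.
       U_Y = n1*n2 - U_X = 56 - 13.5 = 42.5.
Step 4: Ties are present, so use the tie-corrected normal approximation (with continuity correction) for the p-value.
Step 5: p-value = 0.104882; compare to alpha = 0.1. fail to reject H0.

U_X = 13.5, p = 0.104882, fail to reject H0 at alpha = 0.1.


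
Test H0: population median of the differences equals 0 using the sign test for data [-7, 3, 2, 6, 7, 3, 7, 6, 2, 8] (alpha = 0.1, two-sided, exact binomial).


Step 1: Discard zero differences. Original n = 10; n_eff = number of nonzero differences = 10.
Nonzero differences (with sign): -7, +3, +2, +6, +7, +3, +7, +6, +2, +8
Step 2: Count signs: positive = 9, negative = 1.
Step 3: Under H0: P(positive) = 0.5, so the number of positives S ~ Bin(10, 0.5).
Step 4: Two-sided exact p-value = sum of Bin(10,0.5) probabilities at or below the observed probability = 0.021484.
Step 5: alpha = 0.1. reject H0.

n_eff = 10, pos = 9, neg = 1, p = 0.021484, reject H0.


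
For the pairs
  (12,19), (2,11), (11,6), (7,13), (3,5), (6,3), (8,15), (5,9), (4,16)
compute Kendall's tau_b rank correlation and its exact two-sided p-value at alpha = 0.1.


Step 1: Enumerate the 36 unordered pairs (i,j) with i<j and classify each by sign(x_j-x_i) * sign(y_j-y_i).
  (1,2):dx=-10,dy=-8->C; (1,3):dx=-1,dy=-13->C; (1,4):dx=-5,dy=-6->C; (1,5):dx=-9,dy=-14->C
  (1,6):dx=-6,dy=-16->C; (1,7):dx=-4,dy=-4->C; (1,8):dx=-7,dy=-10->C; (1,9):dx=-8,dy=-3->C
  (2,3):dx=+9,dy=-5->D; (2,4):dx=+5,dy=+2->C; (2,5):dx=+1,dy=-6->D; (2,6):dx=+4,dy=-8->D
  (2,7):dx=+6,dy=+4->C; (2,8):dx=+3,dy=-2->D; (2,9):dx=+2,dy=+5->C; (3,4):dx=-4,dy=+7->D
  (3,5):dx=-8,dy=-1->C; (3,6):dx=-5,dy=-3->C; (3,7):dx=-3,dy=+9->D; (3,8):dx=-6,dy=+3->D
  (3,9):dx=-7,dy=+10->D; (4,5):dx=-4,dy=-8->C; (4,6):dx=-1,dy=-10->C; (4,7):dx=+1,dy=+2->C
  (4,8):dx=-2,dy=-4->C; (4,9):dx=-3,dy=+3->D; (5,6):dx=+3,dy=-2->D; (5,7):dx=+5,dy=+10->C
  (5,8):dx=+2,dy=+4->C; (5,9):dx=+1,dy=+11->C; (6,7):dx=+2,dy=+12->C; (6,8):dx=-1,dy=+6->D
  (6,9):dx=-2,dy=+13->D; (7,8):dx=-3,dy=-6->C; (7,9):dx=-4,dy=+1->D; (8,9):dx=-1,dy=+7->D
Step 2: C = 22, D = 14, total pairs = 36.
Step 3: tau = (C - D)/(n(n-1)/2) = (22 - 14)/36 = 0.222222.
Step 4: Exact two-sided p-value (enumerate n! = 362880 permutations of y under H0): p = 0.476709.
Step 5: alpha = 0.1. fail to reject H0.

tau_b = 0.2222 (C=22, D=14), p = 0.476709, fail to reject H0.


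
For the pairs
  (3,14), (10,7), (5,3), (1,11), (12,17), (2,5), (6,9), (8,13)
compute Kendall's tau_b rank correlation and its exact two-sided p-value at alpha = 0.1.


Step 1: Enumerate the 28 unordered pairs (i,j) with i<j and classify each by sign(x_j-x_i) * sign(y_j-y_i).
  (1,2):dx=+7,dy=-7->D; (1,3):dx=+2,dy=-11->D; (1,4):dx=-2,dy=-3->C; (1,5):dx=+9,dy=+3->C
  (1,6):dx=-1,dy=-9->C; (1,7):dx=+3,dy=-5->D; (1,8):dx=+5,dy=-1->D; (2,3):dx=-5,dy=-4->C
  (2,4):dx=-9,dy=+4->D; (2,5):dx=+2,dy=+10->C; (2,6):dx=-8,dy=-2->C; (2,7):dx=-4,dy=+2->D
  (2,8):dx=-2,dy=+6->D; (3,4):dx=-4,dy=+8->D; (3,5):dx=+7,dy=+14->C; (3,6):dx=-3,dy=+2->D
  (3,7):dx=+1,dy=+6->C; (3,8):dx=+3,dy=+10->C; (4,5):dx=+11,dy=+6->C; (4,6):dx=+1,dy=-6->D
  (4,7):dx=+5,dy=-2->D; (4,8):dx=+7,dy=+2->C; (5,6):dx=-10,dy=-12->C; (5,7):dx=-6,dy=-8->C
  (5,8):dx=-4,dy=-4->C; (6,7):dx=+4,dy=+4->C; (6,8):dx=+6,dy=+8->C; (7,8):dx=+2,dy=+4->C
Step 2: C = 17, D = 11, total pairs = 28.
Step 3: tau = (C - D)/(n(n-1)/2) = (17 - 11)/28 = 0.214286.
Step 4: Exact two-sided p-value (enumerate n! = 40320 permutations of y under H0): p = 0.548413.
Step 5: alpha = 0.1. fail to reject H0.

tau_b = 0.2143 (C=17, D=11), p = 0.548413, fail to reject H0.


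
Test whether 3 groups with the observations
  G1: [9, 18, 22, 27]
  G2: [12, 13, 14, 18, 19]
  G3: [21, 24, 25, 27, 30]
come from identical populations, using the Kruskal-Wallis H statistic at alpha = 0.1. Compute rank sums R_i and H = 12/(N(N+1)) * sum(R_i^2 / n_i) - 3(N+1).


Step 1: Combine all N = 14 observations and assign midranks.
sorted (value, group, rank): (9,G1,1), (12,G2,2), (13,G2,3), (14,G2,4), (18,G1,5.5), (18,G2,5.5), (19,G2,7), (21,G3,8), (22,G1,9), (24,G3,10), (25,G3,11), (27,G1,12.5), (27,G3,12.5), (30,G3,14)
Step 2: Sum ranks within each group.
R_1 = 28 (n_1 = 4)
R_2 = 21.5 (n_2 = 5)
R_3 = 55.5 (n_3 = 5)
Step 3: H = 12/(N(N+1)) * sum(R_i^2/n_i) - 3(N+1)
     = 12/(14*15) * (28^2/4 + 21.5^2/5 + 55.5^2/5) - 3*15
     = 0.057143 * 904.5 - 45
     = 6.685714.
Step 4: Ties present; correction factor C = 1 - 12/(14^3 - 14) = 0.995604. Corrected H = 6.685714 / 0.995604 = 6.715232.
Step 5: Under H0, H ~ chi^2(2); p-value = 0.034818.
Step 6: alpha = 0.1. reject H0.

H = 6.7152, df = 2, p = 0.034818, reject H0.


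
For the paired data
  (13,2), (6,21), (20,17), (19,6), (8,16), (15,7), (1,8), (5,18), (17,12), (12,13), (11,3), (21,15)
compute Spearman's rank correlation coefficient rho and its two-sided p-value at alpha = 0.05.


Step 1: Rank x and y separately (midranks; no ties here).
rank(x): 13->7, 6->3, 20->11, 19->10, 8->4, 15->8, 1->1, 5->2, 17->9, 12->6, 11->5, 21->12
rank(y): 2->1, 21->12, 17->10, 6->3, 16->9, 7->4, 8->5, 18->11, 12->6, 13->7, 3->2, 15->8
Step 2: d_i = R_x(i) - R_y(i); compute d_i^2.
  (7-1)^2=36, (3-12)^2=81, (11-10)^2=1, (10-3)^2=49, (4-9)^2=25, (8-4)^2=16, (1-5)^2=16, (2-11)^2=81, (9-6)^2=9, (6-7)^2=1, (5-2)^2=9, (12-8)^2=16
sum(d^2) = 340.
Step 3: rho = 1 - 6*340 / (12*(12^2 - 1)) = 1 - 2040/1716 = -0.188811.
Step 4: Under H0, t = rho * sqrt((n-2)/(1-rho^2)) = -0.6080 ~ t(10).
Step 5: Two-sided p-value from the t-distribution with 10 df = 0.556737.
Step 6: alpha = 0.05. fail to reject H0.

rho = -0.1888, p = 0.556737, fail to reject H0 at alpha = 0.05.


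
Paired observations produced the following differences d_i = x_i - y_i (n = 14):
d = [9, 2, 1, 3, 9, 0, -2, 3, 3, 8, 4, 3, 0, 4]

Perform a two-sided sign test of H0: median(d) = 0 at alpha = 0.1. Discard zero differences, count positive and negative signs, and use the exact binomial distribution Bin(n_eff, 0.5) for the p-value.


Step 1: Discard zero differences. Original n = 14; n_eff = number of nonzero differences = 12.
Nonzero differences (with sign): +9, +2, +1, +3, +9, -2, +3, +3, +8, +4, +3, +4
Step 2: Count signs: positive = 11, negative = 1.
Step 3: Under H0: P(positive) = 0.5, so the number of positives S ~ Bin(12, 0.5).
Step 4: Two-sided exact p-value = sum of Bin(12,0.5) probabilities at or below the observed probability = 0.006348.
Step 5: alpha = 0.1. reject H0.

n_eff = 12, pos = 11, neg = 1, p = 0.006348, reject H0.


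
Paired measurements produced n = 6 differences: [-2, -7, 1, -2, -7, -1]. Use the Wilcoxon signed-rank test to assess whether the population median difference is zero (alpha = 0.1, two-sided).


Step 1: Drop any zero differences (none here) and take |d_i|.
|d| = [2, 7, 1, 2, 7, 1]
Step 2: Midrank |d_i| (ties get averaged ranks).
ranks: |2|->3.5, |7|->5.5, |1|->1.5, |2|->3.5, |7|->5.5, |1|->1.5
Step 3: Attach original signs; sum ranks with positive sign and with negative sign.
W+ = 1.5 = 1.5
W- = 3.5 + 5.5 + 3.5 + 5.5 + 1.5 = 19.5
(Check: W+ + W- = 21 should equal n(n+1)/2 = 21.)
Step 4: Test statistic W = min(W+, W-) = 1.5.
Step 5: Ties in |d|, so use the tie-corrected normal approximation.
        E[W] = n(n+1)/4 = 6*7/4 = 10.5.
        Tie groups: |d|=1 (t=2), |d|=2 (t=2), |d|=7 (t=2); sum(t^3 - t) = 18.
        Var[W] = n(n+1)(2n+1)/24 - sum(t^3-t)/48 = 546/24 - 18/48 = 22.375.
        z = (W - E[W]) / sqrt(Var[W]) = (1.5 - 10.5) / 4.7302 = -1.9027.
        Two-sided p = 2*Phi(z) = 0.057085.
Step 6: alpha = 0.1. reject H0.

W+ = 1.5, W- = 19.5, W = min = 1.5, p = 0.057085, reject H0.


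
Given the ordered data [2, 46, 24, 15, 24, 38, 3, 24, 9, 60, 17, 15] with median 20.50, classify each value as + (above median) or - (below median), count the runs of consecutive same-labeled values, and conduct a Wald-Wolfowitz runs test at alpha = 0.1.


Step 1: Compute median = 20.50; label A = above, B = below.
Labels in order: BAABAABABABB  (n_A = 6, n_B = 6)
Step 2: Count runs R = 9.
Step 3: Under H0 (random ordering), E[R] = 2*n_A*n_B/(n_A+n_B) + 1 = 2*6*6/12 + 1 = 7.0000.
        Var[R] = 2*n_A*n_B*(2*n_A*n_B - n_A - n_B) / ((n_A+n_B)^2 * (n_A+n_B-1)) = 4320/1584 = 2.7273.
        SD[R] = 1.6514.
Step 4: Continuity-corrected z = (R - 0.5 - E[R]) / SD[R] = (9 - 0.5 - 7.0000) / 1.6514 = 0.9083.
Step 5: Two-sided p-value via normal approximation = 2*(1 - Phi(|z|)) = 0.363722.
Step 6: alpha = 0.1. fail to reject H0.

R = 9, z = 0.9083, p = 0.363722, fail to reject H0.


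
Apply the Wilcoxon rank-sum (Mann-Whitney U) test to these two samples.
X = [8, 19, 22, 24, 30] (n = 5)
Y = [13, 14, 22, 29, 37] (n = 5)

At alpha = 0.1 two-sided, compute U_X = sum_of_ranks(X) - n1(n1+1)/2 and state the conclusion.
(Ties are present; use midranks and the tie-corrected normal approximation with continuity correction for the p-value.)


Step 1: Combine and sort all 10 observations; assign midranks.
sorted (value, group): (8,X), (13,Y), (14,Y), (19,X), (22,X), (22,Y), (24,X), (29,Y), (30,X), (37,Y)
ranks: 8->1, 13->2, 14->3, 19->4, 22->5.5, 22->5.5, 24->7, 29->8, 30->9, 37->10
Step 2: Rank sum for X: R1 = 1 + 4 + 5.5 + 7 + 9 = 26.5.
Step 3: U_X = R1 - n1(n1+1)/2 = 26.5 - 5*6/2 = 26.5 - 15 = 11.5.
       U_Y = n1*n2 - U_X = 25 - 11.5 = 13.5.
Step 4: Ties are present, so use the tie-corrected normal approximation (with continuity correction) for the p-value.
Step 5: p-value = 0.916563; compare to alpha = 0.1. fail to reject H0.

U_X = 11.5, p = 0.916563, fail to reject H0 at alpha = 0.1.


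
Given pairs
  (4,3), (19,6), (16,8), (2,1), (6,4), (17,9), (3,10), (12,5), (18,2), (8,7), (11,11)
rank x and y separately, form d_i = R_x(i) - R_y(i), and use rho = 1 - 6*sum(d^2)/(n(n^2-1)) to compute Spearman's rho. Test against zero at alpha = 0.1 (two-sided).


Step 1: Rank x and y separately (midranks; no ties here).
rank(x): 4->3, 19->11, 16->8, 2->1, 6->4, 17->9, 3->2, 12->7, 18->10, 8->5, 11->6
rank(y): 3->3, 6->6, 8->8, 1->1, 4->4, 9->9, 10->10, 5->5, 2->2, 7->7, 11->11
Step 2: d_i = R_x(i) - R_y(i); compute d_i^2.
  (3-3)^2=0, (11-6)^2=25, (8-8)^2=0, (1-1)^2=0, (4-4)^2=0, (9-9)^2=0, (2-10)^2=64, (7-5)^2=4, (10-2)^2=64, (5-7)^2=4, (6-11)^2=25
sum(d^2) = 186.
Step 3: rho = 1 - 6*186 / (11*(11^2 - 1)) = 1 - 1116/1320 = 0.154545.
Step 4: Under H0, t = rho * sqrt((n-2)/(1-rho^2)) = 0.4693 ~ t(9).
Step 5: Two-sided p-value from the t-distribution with 9 df = 0.650034.
Step 6: alpha = 0.1. fail to reject H0.

rho = 0.1545, p = 0.650034, fail to reject H0 at alpha = 0.1.


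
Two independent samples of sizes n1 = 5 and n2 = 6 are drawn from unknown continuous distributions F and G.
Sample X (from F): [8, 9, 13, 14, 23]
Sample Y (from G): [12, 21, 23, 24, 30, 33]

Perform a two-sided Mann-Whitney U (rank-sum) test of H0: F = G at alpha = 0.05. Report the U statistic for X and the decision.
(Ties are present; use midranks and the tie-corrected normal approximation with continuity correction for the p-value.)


Step 1: Combine and sort all 11 observations; assign midranks.
sorted (value, group): (8,X), (9,X), (12,Y), (13,X), (14,X), (21,Y), (23,X), (23,Y), (24,Y), (30,Y), (33,Y)
ranks: 8->1, 9->2, 12->3, 13->4, 14->5, 21->6, 23->7.5, 23->7.5, 24->9, 30->10, 33->11
Step 2: Rank sum for X: R1 = 1 + 2 + 4 + 5 + 7.5 = 19.5.
Step 3: U_X = R1 - n1(n1+1)/2 = 19.5 - 5*6/2 = 19.5 - 15 = 4.5.
       U_Y = n1*n2 - U_X = 30 - 4.5 = 25.5.
Step 4: Ties are present, so use the tie-corrected normal approximation (with continuity correction) for the p-value.
Step 5: p-value = 0.067264; compare to alpha = 0.05. fail to reject H0.

U_X = 4.5, p = 0.067264, fail to reject H0 at alpha = 0.05.


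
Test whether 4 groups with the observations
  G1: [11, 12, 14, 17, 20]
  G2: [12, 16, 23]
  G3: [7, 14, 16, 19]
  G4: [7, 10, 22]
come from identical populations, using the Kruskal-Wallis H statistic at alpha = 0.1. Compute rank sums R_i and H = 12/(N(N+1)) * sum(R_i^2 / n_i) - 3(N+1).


Step 1: Combine all N = 15 observations and assign midranks.
sorted (value, group, rank): (7,G3,1.5), (7,G4,1.5), (10,G4,3), (11,G1,4), (12,G1,5.5), (12,G2,5.5), (14,G1,7.5), (14,G3,7.5), (16,G2,9.5), (16,G3,9.5), (17,G1,11), (19,G3,12), (20,G1,13), (22,G4,14), (23,G2,15)
Step 2: Sum ranks within each group.
R_1 = 41 (n_1 = 5)
R_2 = 30 (n_2 = 3)
R_3 = 30.5 (n_3 = 4)
R_4 = 18.5 (n_4 = 3)
Step 3: H = 12/(N(N+1)) * sum(R_i^2/n_i) - 3(N+1)
     = 12/(15*16) * (41^2/5 + 30^2/3 + 30.5^2/4 + 18.5^2/3) - 3*16
     = 0.050000 * 982.846 - 48
     = 1.142292.
Step 4: Ties present; correction factor C = 1 - 24/(15^3 - 15) = 0.992857. Corrected H = 1.142292 / 0.992857 = 1.150510.
Step 5: Under H0, H ~ chi^2(3); p-value = 0.764897.
Step 6: alpha = 0.1. fail to reject H0.

H = 1.1505, df = 3, p = 0.764897, fail to reject H0.


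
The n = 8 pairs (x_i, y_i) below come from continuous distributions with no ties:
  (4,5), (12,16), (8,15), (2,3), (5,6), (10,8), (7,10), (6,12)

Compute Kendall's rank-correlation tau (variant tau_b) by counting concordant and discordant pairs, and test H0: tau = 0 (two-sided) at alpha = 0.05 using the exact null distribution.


Step 1: Enumerate the 28 unordered pairs (i,j) with i<j and classify each by sign(x_j-x_i) * sign(y_j-y_i).
  (1,2):dx=+8,dy=+11->C; (1,3):dx=+4,dy=+10->C; (1,4):dx=-2,dy=-2->C; (1,5):dx=+1,dy=+1->C
  (1,6):dx=+6,dy=+3->C; (1,7):dx=+3,dy=+5->C; (1,8):dx=+2,dy=+7->C; (2,3):dx=-4,dy=-1->C
  (2,4):dx=-10,dy=-13->C; (2,5):dx=-7,dy=-10->C; (2,6):dx=-2,dy=-8->C; (2,7):dx=-5,dy=-6->C
  (2,8):dx=-6,dy=-4->C; (3,4):dx=-6,dy=-12->C; (3,5):dx=-3,dy=-9->C; (3,6):dx=+2,dy=-7->D
  (3,7):dx=-1,dy=-5->C; (3,8):dx=-2,dy=-3->C; (4,5):dx=+3,dy=+3->C; (4,6):dx=+8,dy=+5->C
  (4,7):dx=+5,dy=+7->C; (4,8):dx=+4,dy=+9->C; (5,6):dx=+5,dy=+2->C; (5,7):dx=+2,dy=+4->C
  (5,8):dx=+1,dy=+6->C; (6,7):dx=-3,dy=+2->D; (6,8):dx=-4,dy=+4->D; (7,8):dx=-1,dy=+2->D
Step 2: C = 24, D = 4, total pairs = 28.
Step 3: tau = (C - D)/(n(n-1)/2) = (24 - 4)/28 = 0.714286.
Step 4: Exact two-sided p-value (enumerate n! = 40320 permutations of y under H0): p = 0.014137.
Step 5: alpha = 0.05. reject H0.

tau_b = 0.7143 (C=24, D=4), p = 0.014137, reject H0.


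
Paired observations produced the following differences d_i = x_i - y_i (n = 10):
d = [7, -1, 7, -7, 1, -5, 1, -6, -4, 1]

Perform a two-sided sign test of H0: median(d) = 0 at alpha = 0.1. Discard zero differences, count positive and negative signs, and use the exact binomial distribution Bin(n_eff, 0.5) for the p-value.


Step 1: Discard zero differences. Original n = 10; n_eff = number of nonzero differences = 10.
Nonzero differences (with sign): +7, -1, +7, -7, +1, -5, +1, -6, -4, +1
Step 2: Count signs: positive = 5, negative = 5.
Step 3: Under H0: P(positive) = 0.5, so the number of positives S ~ Bin(10, 0.5).
Step 4: Two-sided exact p-value = sum of Bin(10,0.5) probabilities at or below the observed probability = 1.000000.
Step 5: alpha = 0.1. fail to reject H0.

n_eff = 10, pos = 5, neg = 5, p = 1.000000, fail to reject H0.


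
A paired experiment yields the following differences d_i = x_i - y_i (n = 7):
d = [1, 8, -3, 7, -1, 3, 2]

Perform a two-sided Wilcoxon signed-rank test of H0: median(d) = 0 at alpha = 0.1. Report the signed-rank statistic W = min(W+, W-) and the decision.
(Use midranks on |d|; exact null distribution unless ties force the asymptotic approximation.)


Step 1: Drop any zero differences (none here) and take |d_i|.
|d| = [1, 8, 3, 7, 1, 3, 2]
Step 2: Midrank |d_i| (ties get averaged ranks).
ranks: |1|->1.5, |8|->7, |3|->4.5, |7|->6, |1|->1.5, |3|->4.5, |2|->3
Step 3: Attach original signs; sum ranks with positive sign and with negative sign.
W+ = 1.5 + 7 + 6 + 4.5 + 3 = 22
W- = 4.5 + 1.5 = 6
(Check: W+ + W- = 28 should equal n(n+1)/2 = 28.)
Step 4: Test statistic W = min(W+, W-) = 6.
Step 5: Ties in |d|, so use the tie-corrected normal approximation.
        E[W] = n(n+1)/4 = 7*8/4 = 14.
        Tie groups: |d|=1 (t=2), |d|=3 (t=2); sum(t^3 - t) = 12.
        Var[W] = n(n+1)(2n+1)/24 - sum(t^3-t)/48 = 840/24 - 12/48 = 34.75.
        z = (W - E[W]) / sqrt(Var[W]) = (6 - 14) / 5.8949 = -1.3571.
        Two-sided p = 2*Phi(z) = 0.174749.
Step 6: alpha = 0.1. fail to reject H0.

W+ = 22, W- = 6, W = min = 6, p = 0.174749, fail to reject H0.


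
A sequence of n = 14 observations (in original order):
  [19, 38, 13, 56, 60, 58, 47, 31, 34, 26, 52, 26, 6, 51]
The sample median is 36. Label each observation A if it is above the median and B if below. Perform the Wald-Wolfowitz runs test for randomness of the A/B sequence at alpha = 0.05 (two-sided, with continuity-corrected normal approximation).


Step 1: Compute median = 36; label A = above, B = below.
Labels in order: BABAAAABBBABBA  (n_A = 7, n_B = 7)
Step 2: Count runs R = 8.
Step 3: Under H0 (random ordering), E[R] = 2*n_A*n_B/(n_A+n_B) + 1 = 2*7*7/14 + 1 = 8.0000.
        Var[R] = 2*n_A*n_B*(2*n_A*n_B - n_A - n_B) / ((n_A+n_B)^2 * (n_A+n_B-1)) = 8232/2548 = 3.2308.
        SD[R] = 1.7974.
Step 4: R = E[R], so z = 0 with no continuity correction.
Step 5: Two-sided p-value via normal approximation = 2*(1 - Phi(|z|)) = 1.000000.
Step 6: alpha = 0.05. fail to reject H0.

R = 8, z = 0.0000, p = 1.000000, fail to reject H0.


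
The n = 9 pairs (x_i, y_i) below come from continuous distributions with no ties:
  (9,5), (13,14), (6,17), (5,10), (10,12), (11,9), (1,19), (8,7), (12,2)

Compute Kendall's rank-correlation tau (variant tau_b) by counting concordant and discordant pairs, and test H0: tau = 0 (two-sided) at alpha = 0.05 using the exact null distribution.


Step 1: Enumerate the 36 unordered pairs (i,j) with i<j and classify each by sign(x_j-x_i) * sign(y_j-y_i).
  (1,2):dx=+4,dy=+9->C; (1,3):dx=-3,dy=+12->D; (1,4):dx=-4,dy=+5->D; (1,5):dx=+1,dy=+7->C
  (1,6):dx=+2,dy=+4->C; (1,7):dx=-8,dy=+14->D; (1,8):dx=-1,dy=+2->D; (1,9):dx=+3,dy=-3->D
  (2,3):dx=-7,dy=+3->D; (2,4):dx=-8,dy=-4->C; (2,5):dx=-3,dy=-2->C; (2,6):dx=-2,dy=-5->C
  (2,7):dx=-12,dy=+5->D; (2,8):dx=-5,dy=-7->C; (2,9):dx=-1,dy=-12->C; (3,4):dx=-1,dy=-7->C
  (3,5):dx=+4,dy=-5->D; (3,6):dx=+5,dy=-8->D; (3,7):dx=-5,dy=+2->D; (3,8):dx=+2,dy=-10->D
  (3,9):dx=+6,dy=-15->D; (4,5):dx=+5,dy=+2->C; (4,6):dx=+6,dy=-1->D; (4,7):dx=-4,dy=+9->D
  (4,8):dx=+3,dy=-3->D; (4,9):dx=+7,dy=-8->D; (5,6):dx=+1,dy=-3->D; (5,7):dx=-9,dy=+7->D
  (5,8):dx=-2,dy=-5->C; (5,9):dx=+2,dy=-10->D; (6,7):dx=-10,dy=+10->D; (6,8):dx=-3,dy=-2->C
  (6,9):dx=+1,dy=-7->D; (7,8):dx=+7,dy=-12->D; (7,9):dx=+11,dy=-17->D; (8,9):dx=+4,dy=-5->D
Step 2: C = 12, D = 24, total pairs = 36.
Step 3: tau = (C - D)/(n(n-1)/2) = (12 - 24)/36 = -0.333333.
Step 4: Exact two-sided p-value (enumerate n! = 362880 permutations of y under H0): p = 0.259518.
Step 5: alpha = 0.05. fail to reject H0.

tau_b = -0.3333 (C=12, D=24), p = 0.259518, fail to reject H0.


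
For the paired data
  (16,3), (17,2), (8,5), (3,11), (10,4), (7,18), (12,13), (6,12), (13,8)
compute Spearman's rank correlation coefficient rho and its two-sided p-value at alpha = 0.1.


Step 1: Rank x and y separately (midranks; no ties here).
rank(x): 16->8, 17->9, 8->4, 3->1, 10->5, 7->3, 12->6, 6->2, 13->7
rank(y): 3->2, 2->1, 5->4, 11->6, 4->3, 18->9, 13->8, 12->7, 8->5
Step 2: d_i = R_x(i) - R_y(i); compute d_i^2.
  (8-2)^2=36, (9-1)^2=64, (4-4)^2=0, (1-6)^2=25, (5-3)^2=4, (3-9)^2=36, (6-8)^2=4, (2-7)^2=25, (7-5)^2=4
sum(d^2) = 198.
Step 3: rho = 1 - 6*198 / (9*(9^2 - 1)) = 1 - 1188/720 = -0.650000.
Step 4: Under H0, t = rho * sqrt((n-2)/(1-rho^2)) = -2.2630 ~ t(7).
Step 5: Two-sided p-value from the t-distribution with 7 df = 0.058073.
Step 6: alpha = 0.1. reject H0.

rho = -0.6500, p = 0.058073, reject H0 at alpha = 0.1.


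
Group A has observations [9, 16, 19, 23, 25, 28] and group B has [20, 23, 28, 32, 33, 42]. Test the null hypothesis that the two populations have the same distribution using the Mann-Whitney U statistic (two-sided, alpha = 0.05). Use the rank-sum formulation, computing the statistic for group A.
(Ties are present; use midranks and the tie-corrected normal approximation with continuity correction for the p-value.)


Step 1: Combine and sort all 12 observations; assign midranks.
sorted (value, group): (9,X), (16,X), (19,X), (20,Y), (23,X), (23,Y), (25,X), (28,X), (28,Y), (32,Y), (33,Y), (42,Y)
ranks: 9->1, 16->2, 19->3, 20->4, 23->5.5, 23->5.5, 25->7, 28->8.5, 28->8.5, 32->10, 33->11, 42->12
Step 2: Rank sum for X: R1 = 1 + 2 + 3 + 5.5 + 7 + 8.5 = 27.
Step 3: U_X = R1 - n1(n1+1)/2 = 27 - 6*7/2 = 27 - 21 = 6.
       U_Y = n1*n2 - U_X = 36 - 6 = 30.
Step 4: Ties are present, so use the tie-corrected normal approximation (with continuity correction) for the p-value.
Step 5: p-value = 0.064610; compare to alpha = 0.05. fail to reject H0.

U_X = 6, p = 0.064610, fail to reject H0 at alpha = 0.05.


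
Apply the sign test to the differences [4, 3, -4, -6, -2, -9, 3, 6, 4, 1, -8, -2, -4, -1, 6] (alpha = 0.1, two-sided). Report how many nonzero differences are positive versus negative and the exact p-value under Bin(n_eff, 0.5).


Step 1: Discard zero differences. Original n = 15; n_eff = number of nonzero differences = 15.
Nonzero differences (with sign): +4, +3, -4, -6, -2, -9, +3, +6, +4, +1, -8, -2, -4, -1, +6
Step 2: Count signs: positive = 7, negative = 8.
Step 3: Under H0: P(positive) = 0.5, so the number of positives S ~ Bin(15, 0.5).
Step 4: Two-sided exact p-value = sum of Bin(15,0.5) probabilities at or below the observed probability = 1.000000.
Step 5: alpha = 0.1. fail to reject H0.

n_eff = 15, pos = 7, neg = 8, p = 1.000000, fail to reject H0.


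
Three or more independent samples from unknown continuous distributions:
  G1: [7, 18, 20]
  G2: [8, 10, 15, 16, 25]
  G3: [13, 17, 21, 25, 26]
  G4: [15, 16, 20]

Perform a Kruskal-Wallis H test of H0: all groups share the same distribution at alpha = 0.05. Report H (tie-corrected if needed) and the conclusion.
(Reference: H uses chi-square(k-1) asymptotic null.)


Step 1: Combine all N = 16 observations and assign midranks.
sorted (value, group, rank): (7,G1,1), (8,G2,2), (10,G2,3), (13,G3,4), (15,G2,5.5), (15,G4,5.5), (16,G2,7.5), (16,G4,7.5), (17,G3,9), (18,G1,10), (20,G1,11.5), (20,G4,11.5), (21,G3,13), (25,G2,14.5), (25,G3,14.5), (26,G3,16)
Step 2: Sum ranks within each group.
R_1 = 22.5 (n_1 = 3)
R_2 = 32.5 (n_2 = 5)
R_3 = 56.5 (n_3 = 5)
R_4 = 24.5 (n_4 = 3)
Step 3: H = 12/(N(N+1)) * sum(R_i^2/n_i) - 3(N+1)
     = 12/(16*17) * (22.5^2/3 + 32.5^2/5 + 56.5^2/5 + 24.5^2/3) - 3*17
     = 0.044118 * 1218.53 - 51
     = 2.758824.
Step 4: Ties present; correction factor C = 1 - 24/(16^3 - 16) = 0.994118. Corrected H = 2.758824 / 0.994118 = 2.775148.
Step 5: Under H0, H ~ chi^2(3); p-value = 0.427607.
Step 6: alpha = 0.05. fail to reject H0.

H = 2.7751, df = 3, p = 0.427607, fail to reject H0.


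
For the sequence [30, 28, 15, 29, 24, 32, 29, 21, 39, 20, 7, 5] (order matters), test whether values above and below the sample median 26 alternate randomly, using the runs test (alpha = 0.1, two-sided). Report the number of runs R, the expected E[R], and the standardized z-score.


Step 1: Compute median = 26; label A = above, B = below.
Labels in order: AABABAABABBB  (n_A = 6, n_B = 6)
Step 2: Count runs R = 8.
Step 3: Under H0 (random ordering), E[R] = 2*n_A*n_B/(n_A+n_B) + 1 = 2*6*6/12 + 1 = 7.0000.
        Var[R] = 2*n_A*n_B*(2*n_A*n_B - n_A - n_B) / ((n_A+n_B)^2 * (n_A+n_B-1)) = 4320/1584 = 2.7273.
        SD[R] = 1.6514.
Step 4: Continuity-corrected z = (R - 0.5 - E[R]) / SD[R] = (8 - 0.5 - 7.0000) / 1.6514 = 0.3028.
Step 5: Two-sided p-value via normal approximation = 2*(1 - Phi(|z|)) = 0.762069.
Step 6: alpha = 0.1. fail to reject H0.

R = 8, z = 0.3028, p = 0.762069, fail to reject H0.


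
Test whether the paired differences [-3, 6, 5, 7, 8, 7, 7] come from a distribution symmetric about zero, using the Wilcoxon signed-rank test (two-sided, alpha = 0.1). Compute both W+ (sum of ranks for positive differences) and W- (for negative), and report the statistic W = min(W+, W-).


Step 1: Drop any zero differences (none here) and take |d_i|.
|d| = [3, 6, 5, 7, 8, 7, 7]
Step 2: Midrank |d_i| (ties get averaged ranks).
ranks: |3|->1, |6|->3, |5|->2, |7|->5, |8|->7, |7|->5, |7|->5
Step 3: Attach original signs; sum ranks with positive sign and with negative sign.
W+ = 3 + 2 + 5 + 7 + 5 + 5 = 27
W- = 1 = 1
(Check: W+ + W- = 28 should equal n(n+1)/2 = 28.)
Step 4: Test statistic W = min(W+, W-) = 1.
Step 5: Ties in |d|, so use the tie-corrected normal approximation.
        E[W] = n(n+1)/4 = 7*8/4 = 14.
        Tie groups: |d|=7 (t=3); sum(t^3 - t) = 24.
        Var[W] = n(n+1)(2n+1)/24 - sum(t^3-t)/48 = 840/24 - 24/48 = 34.5.
        z = (W - E[W]) / sqrt(Var[W]) = (1 - 14) / 5.8737 = -2.2133.
        Two-sided p = 2*Phi(z) = 0.026879.
Step 6: alpha = 0.1. reject H0.

W+ = 27, W- = 1, W = min = 1, p = 0.026879, reject H0.


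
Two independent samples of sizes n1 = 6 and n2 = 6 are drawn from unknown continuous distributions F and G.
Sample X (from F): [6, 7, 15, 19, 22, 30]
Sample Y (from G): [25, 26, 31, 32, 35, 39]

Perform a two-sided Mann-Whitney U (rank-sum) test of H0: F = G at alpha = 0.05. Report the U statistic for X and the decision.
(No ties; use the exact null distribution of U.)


Step 1: Combine and sort all 12 observations; assign midranks.
sorted (value, group): (6,X), (7,X), (15,X), (19,X), (22,X), (25,Y), (26,Y), (30,X), (31,Y), (32,Y), (35,Y), (39,Y)
ranks: 6->1, 7->2, 15->3, 19->4, 22->5, 25->6, 26->7, 30->8, 31->9, 32->10, 35->11, 39->12
Step 2: Rank sum for X: R1 = 1 + 2 + 3 + 4 + 5 + 8 = 23.
Step 3: U_X = R1 - n1(n1+1)/2 = 23 - 6*7/2 = 23 - 21 = 2.
       U_Y = n1*n2 - U_X = 36 - 2 = 34.
Step 4: No ties, so the exact null distribution of U (based on enumerating the C(12,6) = 924 equally likely rank assignments) gives the two-sided p-value.
Step 5: p-value = 0.008658; compare to alpha = 0.05. reject H0.

U_X = 2, p = 0.008658, reject H0 at alpha = 0.05.


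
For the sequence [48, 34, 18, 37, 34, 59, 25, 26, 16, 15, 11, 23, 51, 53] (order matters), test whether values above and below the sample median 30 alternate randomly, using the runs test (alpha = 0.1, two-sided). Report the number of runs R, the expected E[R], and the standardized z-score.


Step 1: Compute median = 30; label A = above, B = below.
Labels in order: AABAAABBBBBBAA  (n_A = 7, n_B = 7)
Step 2: Count runs R = 5.
Step 3: Under H0 (random ordering), E[R] = 2*n_A*n_B/(n_A+n_B) + 1 = 2*7*7/14 + 1 = 8.0000.
        Var[R] = 2*n_A*n_B*(2*n_A*n_B - n_A - n_B) / ((n_A+n_B)^2 * (n_A+n_B-1)) = 8232/2548 = 3.2308.
        SD[R] = 1.7974.
Step 4: Continuity-corrected z = (R + 0.5 - E[R]) / SD[R] = (5 + 0.5 - 8.0000) / 1.7974 = -1.3909.
Step 5: Two-sided p-value via normal approximation = 2*(1 - Phi(|z|)) = 0.164264.
Step 6: alpha = 0.1. fail to reject H0.

R = 5, z = -1.3909, p = 0.164264, fail to reject H0.


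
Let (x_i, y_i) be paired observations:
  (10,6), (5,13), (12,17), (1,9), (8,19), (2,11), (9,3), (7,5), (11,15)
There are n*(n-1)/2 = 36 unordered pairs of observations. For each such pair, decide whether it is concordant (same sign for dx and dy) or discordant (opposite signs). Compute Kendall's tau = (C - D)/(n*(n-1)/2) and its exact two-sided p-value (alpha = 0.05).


Step 1: Enumerate the 36 unordered pairs (i,j) with i<j and classify each by sign(x_j-x_i) * sign(y_j-y_i).
  (1,2):dx=-5,dy=+7->D; (1,3):dx=+2,dy=+11->C; (1,4):dx=-9,dy=+3->D; (1,5):dx=-2,dy=+13->D
  (1,6):dx=-8,dy=+5->D; (1,7):dx=-1,dy=-3->C; (1,8):dx=-3,dy=-1->C; (1,9):dx=+1,dy=+9->C
  (2,3):dx=+7,dy=+4->C; (2,4):dx=-4,dy=-4->C; (2,5):dx=+3,dy=+6->C; (2,6):dx=-3,dy=-2->C
  (2,7):dx=+4,dy=-10->D; (2,8):dx=+2,dy=-8->D; (2,9):dx=+6,dy=+2->C; (3,4):dx=-11,dy=-8->C
  (3,5):dx=-4,dy=+2->D; (3,6):dx=-10,dy=-6->C; (3,7):dx=-3,dy=-14->C; (3,8):dx=-5,dy=-12->C
  (3,9):dx=-1,dy=-2->C; (4,5):dx=+7,dy=+10->C; (4,6):dx=+1,dy=+2->C; (4,7):dx=+8,dy=-6->D
  (4,8):dx=+6,dy=-4->D; (4,9):dx=+10,dy=+6->C; (5,6):dx=-6,dy=-8->C; (5,7):dx=+1,dy=-16->D
  (5,8):dx=-1,dy=-14->C; (5,9):dx=+3,dy=-4->D; (6,7):dx=+7,dy=-8->D; (6,8):dx=+5,dy=-6->D
  (6,9):dx=+9,dy=+4->C; (7,8):dx=-2,dy=+2->D; (7,9):dx=+2,dy=+12->C; (8,9):dx=+4,dy=+10->C
Step 2: C = 22, D = 14, total pairs = 36.
Step 3: tau = (C - D)/(n(n-1)/2) = (22 - 14)/36 = 0.222222.
Step 4: Exact two-sided p-value (enumerate n! = 362880 permutations of y under H0): p = 0.476709.
Step 5: alpha = 0.05. fail to reject H0.

tau_b = 0.2222 (C=22, D=14), p = 0.476709, fail to reject H0.


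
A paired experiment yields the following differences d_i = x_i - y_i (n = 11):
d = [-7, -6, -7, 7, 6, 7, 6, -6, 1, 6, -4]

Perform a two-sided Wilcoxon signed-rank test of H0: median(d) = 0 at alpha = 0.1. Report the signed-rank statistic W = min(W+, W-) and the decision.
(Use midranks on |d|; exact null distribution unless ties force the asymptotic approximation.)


Step 1: Drop any zero differences (none here) and take |d_i|.
|d| = [7, 6, 7, 7, 6, 7, 6, 6, 1, 6, 4]
Step 2: Midrank |d_i| (ties get averaged ranks).
ranks: |7|->9.5, |6|->5, |7|->9.5, |7|->9.5, |6|->5, |7|->9.5, |6|->5, |6|->5, |1|->1, |6|->5, |4|->2
Step 3: Attach original signs; sum ranks with positive sign and with negative sign.
W+ = 9.5 + 5 + 9.5 + 5 + 1 + 5 = 35
W- = 9.5 + 5 + 9.5 + 5 + 2 = 31
(Check: W+ + W- = 66 should equal n(n+1)/2 = 66.)
Step 4: Test statistic W = min(W+, W-) = 31.
Step 5: Ties in |d|, so use the tie-corrected normal approximation.
        E[W] = n(n+1)/4 = 11*12/4 = 33.
        Tie groups: |d|=6 (t=5), |d|=7 (t=4); sum(t^3 - t) = 180.
        Var[W] = n(n+1)(2n+1)/24 - sum(t^3-t)/48 = 3036/24 - 180/48 = 122.75.
        z = (W - E[W]) / sqrt(Var[W]) = (31 - 33) / 11.0793 = -0.1805.
        Two-sided p = 2*Phi(z) = 0.856746.
Step 6: alpha = 0.1. fail to reject H0.

W+ = 35, W- = 31, W = min = 31, p = 0.856746, fail to reject H0.


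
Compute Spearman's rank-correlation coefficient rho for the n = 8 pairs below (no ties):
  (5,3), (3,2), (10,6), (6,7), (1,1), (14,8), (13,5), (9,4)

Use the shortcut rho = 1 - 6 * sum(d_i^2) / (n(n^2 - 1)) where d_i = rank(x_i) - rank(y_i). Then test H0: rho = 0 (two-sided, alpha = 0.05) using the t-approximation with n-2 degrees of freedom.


Step 1: Rank x and y separately (midranks; no ties here).
rank(x): 5->3, 3->2, 10->6, 6->4, 1->1, 14->8, 13->7, 9->5
rank(y): 3->3, 2->2, 6->6, 7->7, 1->1, 8->8, 5->5, 4->4
Step 2: d_i = R_x(i) - R_y(i); compute d_i^2.
  (3-3)^2=0, (2-2)^2=0, (6-6)^2=0, (4-7)^2=9, (1-1)^2=0, (8-8)^2=0, (7-5)^2=4, (5-4)^2=1
sum(d^2) = 14.
Step 3: rho = 1 - 6*14 / (8*(8^2 - 1)) = 1 - 84/504 = 0.833333.
Step 4: Under H0, t = rho * sqrt((n-2)/(1-rho^2)) = 3.6927 ~ t(6).
Step 5: Two-sided p-value from the t-distribution with 6 df = 0.010176.
Step 6: alpha = 0.05. reject H0.

rho = 0.8333, p = 0.010176, reject H0 at alpha = 0.05.


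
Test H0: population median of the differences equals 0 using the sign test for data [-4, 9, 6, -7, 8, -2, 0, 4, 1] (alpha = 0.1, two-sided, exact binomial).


Step 1: Discard zero differences. Original n = 9; n_eff = number of nonzero differences = 8.
Nonzero differences (with sign): -4, +9, +6, -7, +8, -2, +4, +1
Step 2: Count signs: positive = 5, negative = 3.
Step 3: Under H0: P(positive) = 0.5, so the number of positives S ~ Bin(8, 0.5).
Step 4: Two-sided exact p-value = sum of Bin(8,0.5) probabilities at or below the observed probability = 0.726562.
Step 5: alpha = 0.1. fail to reject H0.

n_eff = 8, pos = 5, neg = 3, p = 0.726562, fail to reject H0.


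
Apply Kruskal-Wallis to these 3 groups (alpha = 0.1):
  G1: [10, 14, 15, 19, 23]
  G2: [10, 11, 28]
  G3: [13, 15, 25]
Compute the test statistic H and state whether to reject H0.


Step 1: Combine all N = 11 observations and assign midranks.
sorted (value, group, rank): (10,G1,1.5), (10,G2,1.5), (11,G2,3), (13,G3,4), (14,G1,5), (15,G1,6.5), (15,G3,6.5), (19,G1,8), (23,G1,9), (25,G3,10), (28,G2,11)
Step 2: Sum ranks within each group.
R_1 = 30 (n_1 = 5)
R_2 = 15.5 (n_2 = 3)
R_3 = 20.5 (n_3 = 3)
Step 3: H = 12/(N(N+1)) * sum(R_i^2/n_i) - 3(N+1)
     = 12/(11*12) * (30^2/5 + 15.5^2/3 + 20.5^2/3) - 3*12
     = 0.090909 * 400.167 - 36
     = 0.378788.
Step 4: Ties present; correction factor C = 1 - 12/(11^3 - 11) = 0.990909. Corrected H = 0.378788 / 0.990909 = 0.382263.
Step 5: Under H0, H ~ chi^2(2); p-value = 0.826024.
Step 6: alpha = 0.1. fail to reject H0.

H = 0.3823, df = 2, p = 0.826024, fail to reject H0.
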